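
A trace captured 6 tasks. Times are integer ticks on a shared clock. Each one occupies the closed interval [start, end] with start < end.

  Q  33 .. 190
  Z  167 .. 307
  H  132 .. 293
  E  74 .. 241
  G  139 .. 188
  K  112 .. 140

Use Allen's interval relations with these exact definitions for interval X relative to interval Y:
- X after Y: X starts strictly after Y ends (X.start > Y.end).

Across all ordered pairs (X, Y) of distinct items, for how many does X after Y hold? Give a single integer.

1

Checking all 30 ordered pairs for relation 'after'; matching pairs in alphabetical order:
(Z, K): Z after K ✓
Count: 1.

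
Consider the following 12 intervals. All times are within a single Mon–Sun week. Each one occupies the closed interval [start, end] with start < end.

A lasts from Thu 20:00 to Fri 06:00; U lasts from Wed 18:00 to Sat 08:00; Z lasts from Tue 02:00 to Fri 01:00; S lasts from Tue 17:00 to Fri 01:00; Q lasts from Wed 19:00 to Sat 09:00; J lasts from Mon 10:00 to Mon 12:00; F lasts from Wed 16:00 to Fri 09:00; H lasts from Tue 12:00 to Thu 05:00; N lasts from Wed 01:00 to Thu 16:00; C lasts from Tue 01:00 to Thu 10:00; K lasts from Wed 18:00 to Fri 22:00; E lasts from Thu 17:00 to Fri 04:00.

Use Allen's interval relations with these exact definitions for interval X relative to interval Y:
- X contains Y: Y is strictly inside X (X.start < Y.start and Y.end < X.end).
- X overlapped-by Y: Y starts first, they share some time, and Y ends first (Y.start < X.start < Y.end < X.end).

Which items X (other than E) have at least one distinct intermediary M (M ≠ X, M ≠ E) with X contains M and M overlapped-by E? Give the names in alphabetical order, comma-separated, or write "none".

F, K, Q, U

Target E = [Thu 17:00, Fri 04:00].
Intermediaries M with M overlapped-by E: A.
Via A — items with X contains A: F, K, Q, U.
Union: F, K, Q, U.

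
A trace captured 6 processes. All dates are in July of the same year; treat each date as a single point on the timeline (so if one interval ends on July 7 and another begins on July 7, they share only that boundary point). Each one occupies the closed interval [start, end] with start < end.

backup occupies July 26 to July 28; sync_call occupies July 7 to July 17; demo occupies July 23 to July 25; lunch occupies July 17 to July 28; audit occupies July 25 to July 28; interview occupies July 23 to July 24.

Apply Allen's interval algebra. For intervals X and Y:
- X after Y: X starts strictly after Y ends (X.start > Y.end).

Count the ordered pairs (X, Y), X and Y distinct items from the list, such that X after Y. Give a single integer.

7

Checking all 30 ordered pairs for relation 'after'; matching pairs in alphabetical order:
(audit, interview): audit after interview ✓
(audit, sync_call): audit after sync_call ✓
(backup, demo): backup after demo ✓
(backup, interview): backup after interview ✓
(backup, sync_call): backup after sync_call ✓
(demo, sync_call): demo after sync_call ✓
(interview, sync_call): interview after sync_call ✓
Count: 7.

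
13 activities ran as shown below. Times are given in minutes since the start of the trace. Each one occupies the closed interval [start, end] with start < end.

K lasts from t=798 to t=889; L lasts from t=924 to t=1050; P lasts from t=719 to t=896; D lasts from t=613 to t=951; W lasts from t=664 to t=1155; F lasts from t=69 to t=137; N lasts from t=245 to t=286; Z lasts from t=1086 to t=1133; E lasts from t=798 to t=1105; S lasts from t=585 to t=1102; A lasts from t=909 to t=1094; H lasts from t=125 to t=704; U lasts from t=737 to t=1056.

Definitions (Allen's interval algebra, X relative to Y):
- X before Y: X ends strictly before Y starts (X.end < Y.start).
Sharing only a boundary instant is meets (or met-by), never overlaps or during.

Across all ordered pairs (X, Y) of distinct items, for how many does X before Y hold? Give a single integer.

Checking all 156 ordered pairs for relation 'before'; matching pairs in alphabetical order:
(D, Z): D before Z ✓
(F, A): F before A ✓
(F, D): F before D ✓
(F, E): F before E ✓
(F, K): F before K ✓
(F, L): F before L ✓
(F, N): F before N ✓
(F, P): F before P ✓
(F, S): F before S ✓
(F, U): F before U ✓
(F, W): F before W ✓
(F, Z): F before Z ✓
(H, A): H before A ✓
(H, E): H before E ✓
(H, K): H before K ✓
(H, L): H before L ✓
(H, P): H before P ✓
(H, U): H before U ✓
(H, Z): H before Z ✓
(K, A): K before A ✓
(K, L): K before L ✓
(K, Z): K before Z ✓
(L, Z): L before Z ✓
(N, A): N before A ✓
... plus 13 further pairs not listed.
Count: 37.

37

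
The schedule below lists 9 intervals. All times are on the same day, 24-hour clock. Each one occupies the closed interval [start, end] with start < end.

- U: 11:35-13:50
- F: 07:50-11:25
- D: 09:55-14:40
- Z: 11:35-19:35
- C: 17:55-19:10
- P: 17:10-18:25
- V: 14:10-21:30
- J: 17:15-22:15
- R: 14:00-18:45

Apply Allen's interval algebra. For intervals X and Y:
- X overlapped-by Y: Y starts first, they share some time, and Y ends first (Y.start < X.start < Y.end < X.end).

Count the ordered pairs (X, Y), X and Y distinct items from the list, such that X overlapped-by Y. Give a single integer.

12

Checking all 72 ordered pairs for relation 'overlapped-by'; matching pairs in alphabetical order:
(C, P): C overlapped-by P ✓
(C, R): C overlapped-by R ✓
(D, F): D overlapped-by F ✓
(J, P): J overlapped-by P ✓
(J, R): J overlapped-by R ✓
(J, V): J overlapped-by V ✓
(J, Z): J overlapped-by Z ✓
(R, D): R overlapped-by D ✓
(V, D): V overlapped-by D ✓
(V, R): V overlapped-by R ✓
(V, Z): V overlapped-by Z ✓
(Z, D): Z overlapped-by D ✓
Count: 12.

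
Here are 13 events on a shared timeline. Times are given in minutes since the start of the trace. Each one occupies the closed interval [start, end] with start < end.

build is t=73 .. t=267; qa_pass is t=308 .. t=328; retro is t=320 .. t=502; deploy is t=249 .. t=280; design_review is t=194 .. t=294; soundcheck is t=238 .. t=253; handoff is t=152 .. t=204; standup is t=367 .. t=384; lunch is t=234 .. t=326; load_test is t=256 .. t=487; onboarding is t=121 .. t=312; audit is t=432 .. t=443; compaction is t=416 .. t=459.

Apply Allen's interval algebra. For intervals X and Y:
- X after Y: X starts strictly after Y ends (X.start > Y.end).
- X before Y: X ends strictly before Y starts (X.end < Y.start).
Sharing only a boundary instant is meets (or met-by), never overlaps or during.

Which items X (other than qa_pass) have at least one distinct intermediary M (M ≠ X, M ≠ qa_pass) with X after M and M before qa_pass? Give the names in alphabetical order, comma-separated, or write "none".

Target qa_pass = [t=308, t=328].
Intermediaries M with M before qa_pass: build, deploy, design_review, handoff, soundcheck.
Via build — items with X after build: audit, compaction, retro, standup.
Via deploy — items with X after deploy: audit, compaction, retro, standup.
Via design_review — items with X after design_review: audit, compaction, retro, standup.
Via handoff — items with X after handoff: audit, compaction, deploy, load_test, lunch, retro, soundcheck, standup.
Via soundcheck — items with X after soundcheck: audit, compaction, load_test, retro, standup.
Union: audit, compaction, deploy, load_test, lunch, retro, soundcheck, standup.

audit, compaction, deploy, load_test, lunch, retro, soundcheck, standup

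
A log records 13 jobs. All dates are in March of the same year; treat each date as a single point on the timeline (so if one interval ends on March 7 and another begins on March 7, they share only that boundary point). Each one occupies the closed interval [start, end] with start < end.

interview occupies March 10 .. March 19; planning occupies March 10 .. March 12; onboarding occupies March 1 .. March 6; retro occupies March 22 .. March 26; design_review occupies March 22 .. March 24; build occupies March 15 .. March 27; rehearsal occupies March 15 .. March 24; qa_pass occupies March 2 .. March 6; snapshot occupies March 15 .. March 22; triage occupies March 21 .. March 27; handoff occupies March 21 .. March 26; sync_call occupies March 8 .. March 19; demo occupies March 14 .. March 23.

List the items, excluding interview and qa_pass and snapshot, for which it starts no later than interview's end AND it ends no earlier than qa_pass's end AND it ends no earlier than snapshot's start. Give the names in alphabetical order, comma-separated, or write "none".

Conditions: its start is no later than interview's end (X.start <= March 19) AND its end is no earlier than qa_pass's end (X.end >= March 6) AND its end is no earlier than snapshot's start (X.end >= March 15).
build: start March 15 <= March 19? ✓; end March 27 >= March 6? ✓; end March 27 >= March 15? ✓ → yes.
demo: start March 14 <= March 19? ✓; end March 23 >= March 6? ✓; end March 23 >= March 15? ✓ → yes.
design_review: start March 22 <= March 19? ✗; end March 24 >= March 6? ✓; end March 24 >= March 15? ✓ → no.
handoff: start March 21 <= March 19? ✗; end March 26 >= March 6? ✓; end March 26 >= March 15? ✓ → no.
onboarding: start March 1 <= March 19? ✓; end March 6 >= March 6? ✓; end March 6 >= March 15? ✗ → no.
planning: start March 10 <= March 19? ✓; end March 12 >= March 6? ✓; end March 12 >= March 15? ✗ → no.
rehearsal: start March 15 <= March 19? ✓; end March 24 >= March 6? ✓; end March 24 >= March 15? ✓ → yes.
retro: start March 22 <= March 19? ✗; end March 26 >= March 6? ✓; end March 26 >= March 15? ✓ → no.
sync_call: start March 8 <= March 19? ✓; end March 19 >= March 6? ✓; end March 19 >= March 15? ✓ → yes.
triage: start March 21 <= March 19? ✗; end March 27 >= March 6? ✓; end March 27 >= March 15? ✓ → no.
Result: build, demo, rehearsal, sync_call.

build, demo, rehearsal, sync_call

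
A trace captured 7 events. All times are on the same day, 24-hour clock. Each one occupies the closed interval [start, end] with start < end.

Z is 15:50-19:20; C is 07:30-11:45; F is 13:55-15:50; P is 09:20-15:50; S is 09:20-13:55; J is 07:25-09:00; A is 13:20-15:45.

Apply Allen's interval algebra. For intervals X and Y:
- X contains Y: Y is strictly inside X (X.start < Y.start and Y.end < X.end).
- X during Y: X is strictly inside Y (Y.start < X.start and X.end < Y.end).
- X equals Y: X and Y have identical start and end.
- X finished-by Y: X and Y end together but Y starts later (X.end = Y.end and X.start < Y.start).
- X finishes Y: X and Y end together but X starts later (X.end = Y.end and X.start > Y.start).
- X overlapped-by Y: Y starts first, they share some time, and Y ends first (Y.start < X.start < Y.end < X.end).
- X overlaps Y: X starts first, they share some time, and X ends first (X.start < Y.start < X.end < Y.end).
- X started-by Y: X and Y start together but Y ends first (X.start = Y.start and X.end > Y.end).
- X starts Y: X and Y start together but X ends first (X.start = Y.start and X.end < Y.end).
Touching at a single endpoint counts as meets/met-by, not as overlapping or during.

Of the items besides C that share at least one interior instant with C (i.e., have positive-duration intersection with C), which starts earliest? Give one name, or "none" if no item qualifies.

J

Target C = [07:30, 11:45].
A [13:20, 15:45] → after → excluded.
F [13:55, 15:50] → after → excluded.
J [07:25, 09:00] → overlaps → candidate.
P [09:20, 15:50] → overlapped-by → candidate.
S [09:20, 13:55] → overlapped-by → candidate.
Z [15:50, 19:20] → after → excluded.
Among candidates, earliest start is 07:25 → J.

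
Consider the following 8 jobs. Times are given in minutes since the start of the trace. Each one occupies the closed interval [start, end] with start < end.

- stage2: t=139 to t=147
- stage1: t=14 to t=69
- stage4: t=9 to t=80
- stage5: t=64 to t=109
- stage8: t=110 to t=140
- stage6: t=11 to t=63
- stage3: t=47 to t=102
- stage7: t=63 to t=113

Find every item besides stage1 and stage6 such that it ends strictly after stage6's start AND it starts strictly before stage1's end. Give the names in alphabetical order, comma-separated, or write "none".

Conditions: its end is strictly after stage6's start (X.end > t=11) AND its start is strictly before stage1's end (X.start < t=69).
stage2: end t=147 > t=11? ✓; start t=139 < t=69? ✗ → no.
stage3: end t=102 > t=11? ✓; start t=47 < t=69? ✓ → yes.
stage4: end t=80 > t=11? ✓; start t=9 < t=69? ✓ → yes.
stage5: end t=109 > t=11? ✓; start t=64 < t=69? ✓ → yes.
stage7: end t=113 > t=11? ✓; start t=63 < t=69? ✓ → yes.
stage8: end t=140 > t=11? ✓; start t=110 < t=69? ✗ → no.
Result: stage3, stage4, stage5, stage7.

stage3, stage4, stage5, stage7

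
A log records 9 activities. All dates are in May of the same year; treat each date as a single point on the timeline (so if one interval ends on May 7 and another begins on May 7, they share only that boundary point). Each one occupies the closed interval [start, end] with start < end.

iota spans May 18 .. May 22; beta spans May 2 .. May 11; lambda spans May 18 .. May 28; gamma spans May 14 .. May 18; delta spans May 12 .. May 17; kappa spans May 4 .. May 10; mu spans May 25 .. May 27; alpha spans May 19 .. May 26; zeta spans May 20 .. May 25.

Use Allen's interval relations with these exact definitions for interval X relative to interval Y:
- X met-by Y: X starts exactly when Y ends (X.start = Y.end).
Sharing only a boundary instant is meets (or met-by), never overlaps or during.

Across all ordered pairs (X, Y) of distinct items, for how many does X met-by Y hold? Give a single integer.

Checking all 72 ordered pairs for relation 'met-by'; matching pairs in alphabetical order:
(iota, gamma): iota met-by gamma ✓
(lambda, gamma): lambda met-by gamma ✓
(mu, zeta): mu met-by zeta ✓
Count: 3.

3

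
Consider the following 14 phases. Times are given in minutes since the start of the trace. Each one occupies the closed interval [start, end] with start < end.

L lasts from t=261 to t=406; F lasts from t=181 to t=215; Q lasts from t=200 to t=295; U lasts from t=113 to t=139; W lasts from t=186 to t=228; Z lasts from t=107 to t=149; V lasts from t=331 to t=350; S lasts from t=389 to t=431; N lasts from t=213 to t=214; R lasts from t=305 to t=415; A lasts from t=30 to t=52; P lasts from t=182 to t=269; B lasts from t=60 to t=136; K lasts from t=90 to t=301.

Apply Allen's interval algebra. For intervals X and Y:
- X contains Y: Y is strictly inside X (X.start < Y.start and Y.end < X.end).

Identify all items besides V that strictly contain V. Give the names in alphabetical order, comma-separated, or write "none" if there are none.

L, R

Target V = [t=331, t=350].
A [t=30, t=52] → before → no.
B [t=60, t=136] → before → no.
F [t=181, t=215] → before → no.
K [t=90, t=301] → before → no.
L [t=261, t=406] → contains → yes.
N [t=213, t=214] → before → no.
P [t=182, t=269] → before → no.
Q [t=200, t=295] → before → no.
R [t=305, t=415] → contains → yes.
S [t=389, t=431] → after → no.
U [t=113, t=139] → before → no.
W [t=186, t=228] → before → no.
Z [t=107, t=149] → before → no.
Result: L, R.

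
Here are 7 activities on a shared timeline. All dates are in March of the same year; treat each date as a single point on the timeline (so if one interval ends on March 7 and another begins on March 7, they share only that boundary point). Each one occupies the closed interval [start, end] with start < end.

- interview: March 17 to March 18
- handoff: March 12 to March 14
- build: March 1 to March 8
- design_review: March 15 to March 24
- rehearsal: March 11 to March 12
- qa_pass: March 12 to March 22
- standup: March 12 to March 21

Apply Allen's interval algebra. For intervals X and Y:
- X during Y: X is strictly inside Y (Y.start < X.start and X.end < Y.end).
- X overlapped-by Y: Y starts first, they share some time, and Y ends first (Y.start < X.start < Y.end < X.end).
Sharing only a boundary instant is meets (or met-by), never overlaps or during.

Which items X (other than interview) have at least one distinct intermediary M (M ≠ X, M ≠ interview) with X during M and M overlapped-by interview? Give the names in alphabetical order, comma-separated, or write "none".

Target interview = [March 17, March 18].
Intermediaries M with M overlapped-by interview: none.
Union: none.

none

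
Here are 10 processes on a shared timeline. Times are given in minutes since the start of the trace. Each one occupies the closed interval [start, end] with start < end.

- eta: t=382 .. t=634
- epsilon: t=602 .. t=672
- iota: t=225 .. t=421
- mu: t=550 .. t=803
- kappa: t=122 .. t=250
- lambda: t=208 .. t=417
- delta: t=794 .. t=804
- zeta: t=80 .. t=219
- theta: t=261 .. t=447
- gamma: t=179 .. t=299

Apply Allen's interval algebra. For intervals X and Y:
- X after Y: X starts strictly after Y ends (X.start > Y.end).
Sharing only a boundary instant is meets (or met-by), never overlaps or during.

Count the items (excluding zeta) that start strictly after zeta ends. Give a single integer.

6

Target zeta = [t=80, t=219].
delta [t=794, t=804] → after → counts.
epsilon [t=602, t=672] → after → counts.
eta [t=382, t=634] → after → counts.
gamma [t=179, t=299] → overlapped-by → no.
iota [t=225, t=421] → after → counts.
kappa [t=122, t=250] → overlapped-by → no.
lambda [t=208, t=417] → overlapped-by → no.
mu [t=550, t=803] → after → counts.
theta [t=261, t=447] → after → counts.
Total: 6.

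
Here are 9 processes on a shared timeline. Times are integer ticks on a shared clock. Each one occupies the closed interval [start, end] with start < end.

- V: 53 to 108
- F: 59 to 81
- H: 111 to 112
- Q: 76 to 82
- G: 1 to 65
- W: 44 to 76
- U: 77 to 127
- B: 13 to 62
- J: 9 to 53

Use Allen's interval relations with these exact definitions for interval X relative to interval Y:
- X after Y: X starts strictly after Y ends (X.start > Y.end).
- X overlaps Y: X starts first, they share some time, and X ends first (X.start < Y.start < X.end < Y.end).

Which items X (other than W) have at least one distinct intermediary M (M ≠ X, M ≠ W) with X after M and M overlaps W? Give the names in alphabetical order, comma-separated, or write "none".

Target W = [44, 76].
Intermediaries M with M overlaps W: B, G, J.
Via B — items with X after B: H, Q, U.
Via G — items with X after G: H, Q, U.
Via J — items with X after J: F, H, Q, U.
Union: F, H, Q, U.

F, H, Q, U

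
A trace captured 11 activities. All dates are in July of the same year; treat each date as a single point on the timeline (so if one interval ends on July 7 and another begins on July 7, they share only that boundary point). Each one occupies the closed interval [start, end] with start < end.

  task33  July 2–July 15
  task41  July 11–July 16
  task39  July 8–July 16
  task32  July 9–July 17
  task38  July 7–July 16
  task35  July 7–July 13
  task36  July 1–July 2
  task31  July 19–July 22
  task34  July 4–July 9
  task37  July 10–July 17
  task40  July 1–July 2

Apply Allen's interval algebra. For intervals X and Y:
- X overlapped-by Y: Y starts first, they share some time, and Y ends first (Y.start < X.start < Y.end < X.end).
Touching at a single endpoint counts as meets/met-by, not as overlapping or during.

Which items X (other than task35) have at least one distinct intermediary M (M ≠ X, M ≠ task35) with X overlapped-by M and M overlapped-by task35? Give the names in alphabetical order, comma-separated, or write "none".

Target task35 = [July 7, July 13].
Intermediaries M with M overlapped-by task35: task32, task37, task39, task41.
Via task32 — items with X overlapped-by task32: none.
Via task37 — items with X overlapped-by task37: none.
Via task39 — items with X overlapped-by task39: task32, task37.
Via task41 — items with X overlapped-by task41: none.
Union: task32, task37.

task32, task37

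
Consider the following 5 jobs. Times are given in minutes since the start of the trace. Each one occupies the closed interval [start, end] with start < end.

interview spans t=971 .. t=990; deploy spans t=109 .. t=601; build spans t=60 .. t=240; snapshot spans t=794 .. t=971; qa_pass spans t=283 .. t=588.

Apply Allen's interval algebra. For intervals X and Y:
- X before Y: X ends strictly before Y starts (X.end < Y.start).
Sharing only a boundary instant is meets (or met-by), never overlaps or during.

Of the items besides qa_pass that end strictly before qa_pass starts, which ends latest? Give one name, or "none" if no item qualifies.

build

Target qa_pass = [t=283, t=588].
build [t=60, t=240] → before → candidate.
deploy [t=109, t=601] → contains → excluded.
interview [t=971, t=990] → after → excluded.
snapshot [t=794, t=971] → after → excluded.
Among candidates, latest end is t=240 → build.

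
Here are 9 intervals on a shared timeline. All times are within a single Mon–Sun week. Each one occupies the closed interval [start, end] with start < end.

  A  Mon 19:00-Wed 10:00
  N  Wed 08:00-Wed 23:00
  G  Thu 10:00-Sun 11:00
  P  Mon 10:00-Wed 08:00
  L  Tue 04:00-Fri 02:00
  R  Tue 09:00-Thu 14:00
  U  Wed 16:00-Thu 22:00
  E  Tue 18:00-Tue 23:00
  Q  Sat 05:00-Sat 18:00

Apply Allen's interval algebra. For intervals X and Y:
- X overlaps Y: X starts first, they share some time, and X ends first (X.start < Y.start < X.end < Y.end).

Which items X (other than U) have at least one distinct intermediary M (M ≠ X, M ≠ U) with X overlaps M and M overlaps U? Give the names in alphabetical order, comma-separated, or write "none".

A, P

Target U = [Wed 16:00, Thu 22:00].
Intermediaries M with M overlaps U: N, R.
Via N — items with X overlaps N: A.
Via R — items with X overlaps R: A, P.
Union: A, P.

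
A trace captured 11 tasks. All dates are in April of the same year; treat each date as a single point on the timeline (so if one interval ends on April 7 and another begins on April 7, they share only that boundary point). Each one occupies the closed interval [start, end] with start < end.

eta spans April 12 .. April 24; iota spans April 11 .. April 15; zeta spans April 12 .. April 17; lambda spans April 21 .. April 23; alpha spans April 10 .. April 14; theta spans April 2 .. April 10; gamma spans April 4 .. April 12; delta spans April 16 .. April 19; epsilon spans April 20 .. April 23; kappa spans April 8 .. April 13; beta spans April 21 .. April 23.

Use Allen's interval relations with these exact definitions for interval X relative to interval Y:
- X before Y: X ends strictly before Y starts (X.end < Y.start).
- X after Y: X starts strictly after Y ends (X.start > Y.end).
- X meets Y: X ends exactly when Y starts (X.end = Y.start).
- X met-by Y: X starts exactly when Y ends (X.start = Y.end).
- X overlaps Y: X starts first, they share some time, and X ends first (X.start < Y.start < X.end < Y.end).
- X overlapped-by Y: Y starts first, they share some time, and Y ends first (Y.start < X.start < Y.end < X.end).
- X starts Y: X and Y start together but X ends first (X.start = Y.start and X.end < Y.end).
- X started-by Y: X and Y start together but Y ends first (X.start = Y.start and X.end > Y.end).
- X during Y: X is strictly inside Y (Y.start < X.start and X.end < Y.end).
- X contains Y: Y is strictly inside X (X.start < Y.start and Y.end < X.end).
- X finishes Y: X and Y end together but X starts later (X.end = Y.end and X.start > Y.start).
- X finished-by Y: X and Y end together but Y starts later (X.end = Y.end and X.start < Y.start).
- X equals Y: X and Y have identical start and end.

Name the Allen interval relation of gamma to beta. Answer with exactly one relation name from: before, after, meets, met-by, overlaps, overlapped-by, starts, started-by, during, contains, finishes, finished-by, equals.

before

gamma = [April 4, April 12]; beta = [April 21, April 23].
Compare endpoints: gamma.start < beta.start, gamma.start < beta.end, gamma.end < beta.start, gamma.end < beta.end.
That pattern is 'before'.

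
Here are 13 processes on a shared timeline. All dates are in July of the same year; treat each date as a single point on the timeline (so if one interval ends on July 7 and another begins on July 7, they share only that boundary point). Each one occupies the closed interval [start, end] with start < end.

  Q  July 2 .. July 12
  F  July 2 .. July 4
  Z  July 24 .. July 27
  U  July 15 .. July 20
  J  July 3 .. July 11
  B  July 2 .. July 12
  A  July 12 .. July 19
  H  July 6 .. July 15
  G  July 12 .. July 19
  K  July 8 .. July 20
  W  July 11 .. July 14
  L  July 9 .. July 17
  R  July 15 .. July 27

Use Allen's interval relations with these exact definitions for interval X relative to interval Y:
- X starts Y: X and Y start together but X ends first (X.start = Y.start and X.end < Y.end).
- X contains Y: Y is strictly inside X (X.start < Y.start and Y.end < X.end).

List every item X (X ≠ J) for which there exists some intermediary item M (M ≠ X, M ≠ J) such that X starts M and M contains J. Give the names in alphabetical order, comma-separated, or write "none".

Target J = [July 3, July 11].
Intermediaries M with M contains J: B, Q.
Via B — items with X starts B: F.
Via Q — items with X starts Q: F.
Union: F.

F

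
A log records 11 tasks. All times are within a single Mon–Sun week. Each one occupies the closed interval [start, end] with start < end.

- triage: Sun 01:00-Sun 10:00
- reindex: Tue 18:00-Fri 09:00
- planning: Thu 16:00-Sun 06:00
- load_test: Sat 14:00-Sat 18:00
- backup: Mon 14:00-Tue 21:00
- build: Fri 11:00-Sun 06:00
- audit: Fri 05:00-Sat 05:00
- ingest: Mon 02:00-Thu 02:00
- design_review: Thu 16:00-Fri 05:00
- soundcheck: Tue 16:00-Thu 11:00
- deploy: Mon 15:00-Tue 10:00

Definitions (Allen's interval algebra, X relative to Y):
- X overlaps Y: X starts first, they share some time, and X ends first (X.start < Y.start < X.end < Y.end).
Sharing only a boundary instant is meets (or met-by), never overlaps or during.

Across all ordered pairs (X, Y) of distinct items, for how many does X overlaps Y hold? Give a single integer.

Checking all 110 ordered pairs for relation 'overlaps'; matching pairs in alphabetical order:
(audit, build): audit overlaps build ✓
(backup, reindex): backup overlaps reindex ✓
(backup, soundcheck): backup overlaps soundcheck ✓
(build, triage): build overlaps triage ✓
(ingest, reindex): ingest overlaps reindex ✓
(ingest, soundcheck): ingest overlaps soundcheck ✓
(planning, triage): planning overlaps triage ✓
(reindex, audit): reindex overlaps audit ✓
(reindex, planning): reindex overlaps planning ✓
(soundcheck, reindex): soundcheck overlaps reindex ✓
Count: 10.

10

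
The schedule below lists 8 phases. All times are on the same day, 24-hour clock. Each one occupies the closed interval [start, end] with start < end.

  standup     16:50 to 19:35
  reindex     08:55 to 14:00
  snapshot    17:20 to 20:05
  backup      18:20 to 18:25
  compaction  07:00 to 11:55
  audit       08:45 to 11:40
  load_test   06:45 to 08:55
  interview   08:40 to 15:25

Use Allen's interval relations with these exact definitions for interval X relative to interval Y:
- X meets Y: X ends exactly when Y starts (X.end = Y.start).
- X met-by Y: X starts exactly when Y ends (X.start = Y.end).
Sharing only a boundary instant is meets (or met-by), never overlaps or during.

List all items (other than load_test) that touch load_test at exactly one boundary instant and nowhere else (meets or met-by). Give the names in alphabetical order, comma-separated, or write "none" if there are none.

reindex

Target load_test = [06:45, 08:55].
audit [08:45, 11:40] → overlapped-by → no.
backup [18:20, 18:25] → after → no.
compaction [07:00, 11:55] → overlapped-by → no.
interview [08:40, 15:25] → overlapped-by → no.
reindex [08:55, 14:00] → met-by → yes.
snapshot [17:20, 20:05] → after → no.
standup [16:50, 19:35] → after → no.
Result: reindex.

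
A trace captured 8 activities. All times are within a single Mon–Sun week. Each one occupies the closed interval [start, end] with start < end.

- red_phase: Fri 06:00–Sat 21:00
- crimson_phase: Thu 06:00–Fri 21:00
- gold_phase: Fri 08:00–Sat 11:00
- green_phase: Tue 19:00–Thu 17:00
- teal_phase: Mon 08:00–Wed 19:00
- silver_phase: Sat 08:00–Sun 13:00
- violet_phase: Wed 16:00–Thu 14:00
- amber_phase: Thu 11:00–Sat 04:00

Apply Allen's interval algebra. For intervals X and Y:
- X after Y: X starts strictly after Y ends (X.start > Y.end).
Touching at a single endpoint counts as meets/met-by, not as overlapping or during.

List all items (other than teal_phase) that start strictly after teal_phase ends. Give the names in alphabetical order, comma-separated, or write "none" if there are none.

amber_phase, crimson_phase, gold_phase, red_phase, silver_phase

Target teal_phase = [Mon 08:00, Wed 19:00].
amber_phase [Thu 11:00, Sat 04:00] → after → yes.
crimson_phase [Thu 06:00, Fri 21:00] → after → yes.
gold_phase [Fri 08:00, Sat 11:00] → after → yes.
green_phase [Tue 19:00, Thu 17:00] → overlapped-by → no.
red_phase [Fri 06:00, Sat 21:00] → after → yes.
silver_phase [Sat 08:00, Sun 13:00] → after → yes.
violet_phase [Wed 16:00, Thu 14:00] → overlapped-by → no.
Result: amber_phase, crimson_phase, gold_phase, red_phase, silver_phase.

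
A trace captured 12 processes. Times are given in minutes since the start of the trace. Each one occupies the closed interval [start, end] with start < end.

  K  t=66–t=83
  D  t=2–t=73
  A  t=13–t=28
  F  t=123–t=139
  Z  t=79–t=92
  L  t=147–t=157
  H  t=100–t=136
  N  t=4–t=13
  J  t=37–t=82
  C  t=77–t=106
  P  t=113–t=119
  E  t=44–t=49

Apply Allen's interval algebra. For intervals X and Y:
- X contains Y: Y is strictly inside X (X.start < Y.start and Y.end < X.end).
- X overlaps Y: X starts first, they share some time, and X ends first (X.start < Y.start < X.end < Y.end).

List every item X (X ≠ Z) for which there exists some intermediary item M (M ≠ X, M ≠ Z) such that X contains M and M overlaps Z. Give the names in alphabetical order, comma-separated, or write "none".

none

Target Z = [t=79, t=92].
Intermediaries M with M overlaps Z: J, K.
Via J — items with X contains J: none.
Via K — items with X contains K: none.
Union: none.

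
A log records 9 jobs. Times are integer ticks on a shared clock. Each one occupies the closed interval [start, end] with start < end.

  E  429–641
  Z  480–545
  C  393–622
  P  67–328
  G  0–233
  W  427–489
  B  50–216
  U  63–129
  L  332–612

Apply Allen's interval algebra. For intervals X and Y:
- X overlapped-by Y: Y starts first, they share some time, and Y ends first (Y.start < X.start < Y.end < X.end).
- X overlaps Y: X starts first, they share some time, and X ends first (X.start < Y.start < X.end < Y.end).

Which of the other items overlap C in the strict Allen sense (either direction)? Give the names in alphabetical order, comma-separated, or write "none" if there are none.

Target C = [393, 622].
B [50, 216] → before → no.
E [429, 641] → overlapped-by → yes.
G [0, 233] → before → no.
L [332, 612] → overlaps → yes.
P [67, 328] → before → no.
U [63, 129] → before → no.
W [427, 489] → during → no.
Z [480, 545] → during → no.
Result: E, L.

E, L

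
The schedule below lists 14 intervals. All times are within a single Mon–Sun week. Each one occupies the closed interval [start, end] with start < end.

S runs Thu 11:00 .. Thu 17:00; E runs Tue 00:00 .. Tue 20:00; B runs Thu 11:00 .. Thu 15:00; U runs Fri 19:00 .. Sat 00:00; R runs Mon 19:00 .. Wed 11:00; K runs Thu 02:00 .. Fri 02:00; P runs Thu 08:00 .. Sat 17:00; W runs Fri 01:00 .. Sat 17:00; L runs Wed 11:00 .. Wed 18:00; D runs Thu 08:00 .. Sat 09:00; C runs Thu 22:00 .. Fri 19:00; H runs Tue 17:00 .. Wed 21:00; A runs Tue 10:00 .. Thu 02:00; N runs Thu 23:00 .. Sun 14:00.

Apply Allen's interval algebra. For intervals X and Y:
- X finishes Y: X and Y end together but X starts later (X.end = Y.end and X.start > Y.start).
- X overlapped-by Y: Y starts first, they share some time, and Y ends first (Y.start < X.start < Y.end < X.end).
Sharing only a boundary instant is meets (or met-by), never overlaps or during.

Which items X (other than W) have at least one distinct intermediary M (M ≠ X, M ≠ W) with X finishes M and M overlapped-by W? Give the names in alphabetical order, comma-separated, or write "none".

none

Target W = [Fri 01:00, Sat 17:00].
Intermediaries M with M overlapped-by W: none.
Union: none.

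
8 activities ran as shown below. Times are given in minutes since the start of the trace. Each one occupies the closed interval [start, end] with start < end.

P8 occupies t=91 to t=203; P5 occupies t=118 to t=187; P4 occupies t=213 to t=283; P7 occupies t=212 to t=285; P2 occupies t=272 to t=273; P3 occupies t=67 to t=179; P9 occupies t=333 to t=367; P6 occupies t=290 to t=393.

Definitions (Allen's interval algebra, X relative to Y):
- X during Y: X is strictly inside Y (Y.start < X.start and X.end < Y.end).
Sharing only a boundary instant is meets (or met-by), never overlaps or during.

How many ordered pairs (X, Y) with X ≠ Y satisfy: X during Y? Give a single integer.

Checking all 56 ordered pairs for relation 'during'; matching pairs in alphabetical order:
(P2, P4): P2 during P4 ✓
(P2, P7): P2 during P7 ✓
(P4, P7): P4 during P7 ✓
(P5, P8): P5 during P8 ✓
(P9, P6): P9 during P6 ✓
Count: 5.

5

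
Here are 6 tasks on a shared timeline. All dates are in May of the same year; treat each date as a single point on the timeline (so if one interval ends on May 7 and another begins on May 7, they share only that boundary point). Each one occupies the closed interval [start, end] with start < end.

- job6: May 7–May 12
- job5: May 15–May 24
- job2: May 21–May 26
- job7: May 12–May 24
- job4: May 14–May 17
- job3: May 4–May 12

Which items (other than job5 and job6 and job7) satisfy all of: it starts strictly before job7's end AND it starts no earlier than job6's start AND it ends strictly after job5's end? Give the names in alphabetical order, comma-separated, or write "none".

Conditions: its start is strictly before job7's end (X.start < May 24) AND its start is no earlier than job6's start (X.start >= May 7) AND its end is strictly after job5's end (X.end > May 24).
job2: start May 21 < May 24? ✓; start May 21 >= May 7? ✓; end May 26 > May 24? ✓ → yes.
job3: start May 4 < May 24? ✓; start May 4 >= May 7? ✗; end May 12 > May 24? ✗ → no.
job4: start May 14 < May 24? ✓; start May 14 >= May 7? ✓; end May 17 > May 24? ✗ → no.
Result: job2.

job2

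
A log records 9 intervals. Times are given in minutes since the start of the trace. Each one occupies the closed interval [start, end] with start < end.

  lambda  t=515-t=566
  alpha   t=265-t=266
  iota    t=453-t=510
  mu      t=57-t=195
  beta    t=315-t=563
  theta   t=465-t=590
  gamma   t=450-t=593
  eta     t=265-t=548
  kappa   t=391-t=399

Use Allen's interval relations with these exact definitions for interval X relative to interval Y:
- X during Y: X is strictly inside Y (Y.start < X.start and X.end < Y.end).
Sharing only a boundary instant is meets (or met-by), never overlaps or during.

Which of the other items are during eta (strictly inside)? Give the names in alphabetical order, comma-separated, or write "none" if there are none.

iota, kappa

Target eta = [t=265, t=548].
alpha [t=265, t=266] → starts → no.
beta [t=315, t=563] → overlapped-by → no.
gamma [t=450, t=593] → overlapped-by → no.
iota [t=453, t=510] → during → yes.
kappa [t=391, t=399] → during → yes.
lambda [t=515, t=566] → overlapped-by → no.
mu [t=57, t=195] → before → no.
theta [t=465, t=590] → overlapped-by → no.
Result: iota, kappa.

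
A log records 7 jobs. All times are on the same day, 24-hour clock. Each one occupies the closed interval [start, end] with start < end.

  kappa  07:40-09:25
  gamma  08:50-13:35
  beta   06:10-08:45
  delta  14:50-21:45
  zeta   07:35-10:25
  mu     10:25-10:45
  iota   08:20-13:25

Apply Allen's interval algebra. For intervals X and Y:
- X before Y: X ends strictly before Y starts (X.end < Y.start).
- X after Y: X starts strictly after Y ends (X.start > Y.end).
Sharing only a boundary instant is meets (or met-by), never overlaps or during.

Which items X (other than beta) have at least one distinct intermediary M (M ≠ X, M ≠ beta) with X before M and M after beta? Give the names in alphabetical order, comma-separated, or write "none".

gamma, iota, kappa, mu, zeta

Target beta = [06:10, 08:45].
Intermediaries M with M after beta: delta, gamma, mu.
Via delta — items with X before delta: gamma, iota, kappa, mu, zeta.
Via gamma — items with X before gamma: none.
Via mu — items with X before mu: kappa.
Union: gamma, iota, kappa, mu, zeta.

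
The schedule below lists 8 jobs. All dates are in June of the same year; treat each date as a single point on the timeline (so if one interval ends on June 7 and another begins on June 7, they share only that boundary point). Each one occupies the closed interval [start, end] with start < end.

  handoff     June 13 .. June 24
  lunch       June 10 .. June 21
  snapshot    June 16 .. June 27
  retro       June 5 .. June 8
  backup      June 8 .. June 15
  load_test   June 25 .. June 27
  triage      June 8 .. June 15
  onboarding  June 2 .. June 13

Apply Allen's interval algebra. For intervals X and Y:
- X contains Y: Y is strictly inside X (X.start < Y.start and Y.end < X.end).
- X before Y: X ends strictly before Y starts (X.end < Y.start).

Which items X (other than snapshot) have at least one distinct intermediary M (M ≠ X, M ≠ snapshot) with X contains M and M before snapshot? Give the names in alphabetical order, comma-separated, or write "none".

Target snapshot = [June 16, June 27].
Intermediaries M with M before snapshot: backup, onboarding, retro, triage.
Via backup — items with X contains backup: none.
Via onboarding — items with X contains onboarding: none.
Via retro — items with X contains retro: onboarding.
Via triage — items with X contains triage: none.
Union: onboarding.

onboarding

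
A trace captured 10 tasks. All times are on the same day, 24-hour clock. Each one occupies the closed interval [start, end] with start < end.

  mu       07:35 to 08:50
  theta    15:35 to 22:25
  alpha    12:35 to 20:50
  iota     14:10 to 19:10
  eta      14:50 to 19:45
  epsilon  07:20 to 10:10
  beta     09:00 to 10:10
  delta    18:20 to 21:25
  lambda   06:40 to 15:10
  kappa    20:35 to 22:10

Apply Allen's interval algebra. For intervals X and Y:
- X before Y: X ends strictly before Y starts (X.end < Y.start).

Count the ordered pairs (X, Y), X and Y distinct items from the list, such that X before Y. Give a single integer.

24

Checking all 90 ordered pairs for relation 'before'; matching pairs in alphabetical order:
(beta, alpha): beta before alpha ✓
(beta, delta): beta before delta ✓
(beta, eta): beta before eta ✓
(beta, iota): beta before iota ✓
(beta, kappa): beta before kappa ✓
(beta, theta): beta before theta ✓
(epsilon, alpha): epsilon before alpha ✓
(epsilon, delta): epsilon before delta ✓
(epsilon, eta): epsilon before eta ✓
(epsilon, iota): epsilon before iota ✓
(epsilon, kappa): epsilon before kappa ✓
(epsilon, theta): epsilon before theta ✓
(eta, kappa): eta before kappa ✓
(iota, kappa): iota before kappa ✓
(lambda, delta): lambda before delta ✓
(lambda, kappa): lambda before kappa ✓
(lambda, theta): lambda before theta ✓
(mu, alpha): mu before alpha ✓
(mu, beta): mu before beta ✓
(mu, delta): mu before delta ✓
(mu, eta): mu before eta ✓
(mu, iota): mu before iota ✓
(mu, kappa): mu before kappa ✓
(mu, theta): mu before theta ✓
Count: 24.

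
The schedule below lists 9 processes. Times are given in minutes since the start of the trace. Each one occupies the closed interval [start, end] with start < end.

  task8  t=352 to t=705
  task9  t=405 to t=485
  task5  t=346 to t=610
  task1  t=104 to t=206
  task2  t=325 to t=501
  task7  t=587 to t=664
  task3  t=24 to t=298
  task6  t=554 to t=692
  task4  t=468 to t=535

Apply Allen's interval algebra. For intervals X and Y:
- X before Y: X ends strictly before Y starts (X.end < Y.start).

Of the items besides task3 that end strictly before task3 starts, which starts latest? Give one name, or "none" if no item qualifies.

none

Target task3 = [t=24, t=298].
task1 [t=104, t=206] → during → excluded.
task2 [t=325, t=501] → after → excluded.
task4 [t=468, t=535] → after → excluded.
task5 [t=346, t=610] → after → excluded.
task6 [t=554, t=692] → after → excluded.
task7 [t=587, t=664] → after → excluded.
task8 [t=352, t=705] → after → excluded.
task9 [t=405, t=485] → after → excluded.
No candidates → none.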